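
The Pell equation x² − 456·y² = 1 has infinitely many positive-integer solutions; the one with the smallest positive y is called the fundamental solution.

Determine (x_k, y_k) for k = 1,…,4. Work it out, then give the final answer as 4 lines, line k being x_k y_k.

[21; 2,1,4,1,2,42] for √456; ℓ=6 ⇒ convergent index 5
a_0=21:  p_0=21·1+0=21,  q_0=21·0+1=1
…
a_4=1:  p_4=1·299+64=363,  q_4=1·14+3=17
a_5=2:  p_5=2·363+299=1025,  q_5=2·17+14=48
(x₁, y₁) = (1025, 48);  1025² − 456·48² = 1 ✓
(1025+48√456)^2 = 2101249 + 98400√456
(1025+48√456)^3 = 4307559425 + 201719952√456
(1025+48√456)^4 = 8830494720001 + 413525803200√456

1025 48
2101249 98400
4307559425 201719952
8830494720001 413525803200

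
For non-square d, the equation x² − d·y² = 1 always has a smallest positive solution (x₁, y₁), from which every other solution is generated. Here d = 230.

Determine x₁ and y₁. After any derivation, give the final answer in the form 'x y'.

d=230: √d = [15; 6,30] (ℓ=2, even), read p_1/q_1
k=0  a_k=15  p_k/q_k = 15/1
k=1  a_k=6  p_k/q_k = 91/6
→ (91, 6).  Check: 91²=8281, 230·6²=8280, difference 1.

91 6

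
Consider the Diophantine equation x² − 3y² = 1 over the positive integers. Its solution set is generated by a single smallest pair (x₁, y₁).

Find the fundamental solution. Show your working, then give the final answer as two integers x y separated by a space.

√3 → a₀=1, period (1,2); ℓ=2 even so k=1
k=0  a_k=1  p_k/q_k = 1/1
k=1  a_k=1  p_k/q_k = 2/1
→ (2, 1).  Check: 2²=4, 3·1²=3, difference 1.

2 1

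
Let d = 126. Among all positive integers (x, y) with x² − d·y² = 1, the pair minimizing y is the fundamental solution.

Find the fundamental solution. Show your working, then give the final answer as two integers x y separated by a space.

449 40

√126 → a₀=11, period (4,2,4,22); ℓ=4 even so k=3
a_0=11:  p_0=11·1+0=11,  q_0=11·0+1=1
a_1=4:  p_1=4·11+1=45,  q_1=4·1+0=4
a_2=2:  p_2=2·45+11=101,  q_2=2·4+1=9
a_3=4:  p_3=4·101+45=449,  q_3=4·9+4=40
→ (449, 40).  Check: 449²=201601, 126·40²=201600, difference 1.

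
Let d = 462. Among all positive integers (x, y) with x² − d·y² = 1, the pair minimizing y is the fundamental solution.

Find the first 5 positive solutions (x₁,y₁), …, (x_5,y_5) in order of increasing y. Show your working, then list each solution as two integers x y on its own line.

d=462: √d = [21; 2,42] (ℓ=2, even), read p_1/q_1
step 0: (21, 1)  from 21·(1,0) + (0,1)
step 1: (43, 2)  from 2·(21,1) + (1,0)
fundamental: x₁=43, y₁=2  (since 1849 − 462·4 = 1)
(43+2√462)^2 = 3697 + 172√462
(43+2√462)^3 = 317899 + 14790√462
(43+2√462)^4 = 27335617 + 1271768√462
(43+2√462)^5 = 2350545163 + 109357258√462

43 2
3697 172
317899 14790
27335617 1271768
2350545163 109357258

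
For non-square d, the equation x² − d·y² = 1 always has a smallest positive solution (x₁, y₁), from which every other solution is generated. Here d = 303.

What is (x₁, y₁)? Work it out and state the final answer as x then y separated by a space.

[17; 2,2,5,2,2,34] for √303; ℓ=6 ⇒ convergent index 5
step 0: (17, 1)  from 17·(1,0) + (0,1)
…
step 3: (470, 27)  from 5·(87,5) + (35,2)
step 4: (1027, 59)  from 2·(470,27) + (87,5)
step 5: (2524, 145)  from 2·(1027,59) + (470,27)
→ (2524, 145).  Check: 2524²=6370576, 303·145²=6370575, difference 1.

2524 145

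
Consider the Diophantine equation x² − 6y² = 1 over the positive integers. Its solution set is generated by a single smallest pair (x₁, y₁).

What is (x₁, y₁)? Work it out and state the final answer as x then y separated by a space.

5 2

[2; 2,4] for √6; ℓ=2 ⇒ convergent index 1
i=0: a=2 ⇒ p=2, q=1
i=1: a=2 ⇒ p=5, q=2
→ (5, 2).  Check: 5²=25, 6·2²=24, difference 1.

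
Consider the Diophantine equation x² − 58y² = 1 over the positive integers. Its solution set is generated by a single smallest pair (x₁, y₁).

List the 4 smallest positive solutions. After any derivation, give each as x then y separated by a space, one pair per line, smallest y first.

19603 2574
768555217 100916244
30131975818099 3956522259690
1181354243155834177 155119411612489896

√58 → a₀=7, period (1,1,1,1,1,1,14); ℓ=7 odd so k=13
step 0: (7, 1)  from 7·(1,0) + (0,1)
…
step 12: (12071, 1585)  from 1·(7532,989) + (4539,596)
step 13: (19603, 2574)  from 1·(12071,1585) + (7532,989)
fundamental: x₁=19603, y₁=2574  (since 384277609 − 58·6625476 = 1)
n=2: (19603,2574)∘(19603,2574) = (19603·19603+58·2574·2574, 19603·2574+2574·19603) = (768555217,100916244)
n=3: (768555217,100916244)∘(19603,2574) = (19603·768555217+58·2574·100916244, 19603·100916244+2574·768555217) = (30131975818099,3956522259690)
n=4: (30131975818099,3956522259690)∘(19603,2574) = (19603·30131975818099+58·2574·3956522259690, 19603·3956522259690+2574·30131975818099) = (1181354243155834177,155119411612489896)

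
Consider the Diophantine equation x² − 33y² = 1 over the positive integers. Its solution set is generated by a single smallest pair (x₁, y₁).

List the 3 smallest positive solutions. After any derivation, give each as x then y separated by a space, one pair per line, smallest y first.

23 4
1057 184
48599 8460

√33 = [5; 1,2,1,10, …], period ℓ=4 (even) → k=3
a_0=5:  p_0=5·1+0=5,  q_0=5·0+1=1
…
a_2=2:  p_2=2·6+5=17,  q_2=2·1+1=3
a_3=1:  p_3=1·17+6=23,  q_3=1·3+1=4
fundamental: x₁=23, y₁=4  (since 529 − 33·16 = 1)
n=2: (23,4)∘(23,4) = (23·23+33·4·4, 23·4+4·23) = (1057,184)
n=3: (1057,184)∘(23,4) = (23·1057+33·4·184, 23·184+4·1057) = (48599,8460)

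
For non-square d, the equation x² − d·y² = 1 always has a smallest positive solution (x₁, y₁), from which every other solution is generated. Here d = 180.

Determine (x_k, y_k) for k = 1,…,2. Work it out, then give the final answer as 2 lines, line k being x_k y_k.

161 12
51841 3864

√180 = [13; 2,2,2,26, …], period ℓ=4 (even) → k=3
k=0  a_k=13  p_k/q_k = 13/1
…
k=2  a_k=2  p_k/q_k = 67/5
k=3  a_k=2  p_k/q_k = 161/12
(x₁, y₁) = (161, 12);  161² − 180·12² = 1 ✓
(x_2, y_2) = (161·161 + 180·12·12, 161·12 + 12·161) = (51841, 3864)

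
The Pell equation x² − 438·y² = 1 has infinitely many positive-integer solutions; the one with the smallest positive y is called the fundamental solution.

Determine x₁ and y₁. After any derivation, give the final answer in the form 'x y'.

293 14

√438 → a₀=20, period (1,12,1,40); ℓ=4 even so k=3
step 0: (20, 1)  from 20·(1,0) + (0,1)
…
step 2: (272, 13)  from 12·(21,1) + (20,1)
step 3: (293, 14)  from 1·(272,13) + (21,1)
(x₁, y₁) = (293, 14);  293² − 438·14² = 1 ✓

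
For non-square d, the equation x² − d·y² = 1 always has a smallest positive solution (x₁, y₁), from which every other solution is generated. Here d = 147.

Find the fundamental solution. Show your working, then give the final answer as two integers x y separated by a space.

97 8

d=147: √d = [12; 8,24] (ℓ=2, even), read p_1/q_1
i=0: a=12 ⇒ p=12, q=1
i=1: a=8 ⇒ p=97, q=8
fundamental: x₁=97, y₁=8  (since 9409 − 147·64 = 1)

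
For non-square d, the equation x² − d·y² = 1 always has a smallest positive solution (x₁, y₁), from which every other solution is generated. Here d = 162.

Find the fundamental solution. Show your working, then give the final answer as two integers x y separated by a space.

d=162: √d = [12; 1,2,1,2,12,2,1,2,1,24] (ℓ=10, even), read p_9/q_9
step 0: (12, 1)  from 12·(1,0) + (0,1)
…
step 4: (140, 11)  from 2·(51,4) + (38,3)
…
step 7: (5333, 419)  from 1·(3602,283) + (1731,136)
step 8: (14268, 1121)  from 2·(5333,419) + (3602,283)
step 9: (19601, 1540)  from 1·(14268,1121) + (5333,419)
fundamental: x₁=19601, y₁=1540  (since 384199201 − 162·2371600 = 1)

19601 1540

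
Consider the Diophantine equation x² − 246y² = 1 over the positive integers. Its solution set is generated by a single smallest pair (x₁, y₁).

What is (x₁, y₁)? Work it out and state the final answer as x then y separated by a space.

√246 = [15; 1,2,5,1,14,1,5,2,1,30, …], period ℓ=10 (even) → k=9
k=0  a_k=15  p_k/q_k = 15/1
k=1  a_k=1  p_k/q_k = 16/1
k=2  a_k=2  p_k/q_k = 47/3
k=3  a_k=5  p_k/q_k = 251/16
k=4  a_k=1  p_k/q_k = 298/19
…
k=6  a_k=1  p_k/q_k = 4721/301
k=7  a_k=5  p_k/q_k = 28028/1787
k=8  a_k=2  p_k/q_k = 60777/3875
k=9  a_k=1  p_k/q_k = 88805/5662
→ (88805, 5662).  Check: 88805²=7886328025, 246·5662²=7886328024, difference 1.

88805 5662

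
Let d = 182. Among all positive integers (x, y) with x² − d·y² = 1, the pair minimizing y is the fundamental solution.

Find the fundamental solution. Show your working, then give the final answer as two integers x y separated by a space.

[13; 2,26] for √182; ℓ=2 ⇒ convergent index 1
a_0=13:  p_0=13·1+0=13,  q_0=13·0+1=1
a_1=2:  p_1=2·13+1=27,  q_1=2·1+0=2
(x₁, y₁) = (27, 2);  27² − 182·2² = 1 ✓

27 2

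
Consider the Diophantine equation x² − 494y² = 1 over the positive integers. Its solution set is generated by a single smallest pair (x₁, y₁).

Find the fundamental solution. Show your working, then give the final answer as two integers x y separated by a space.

d=494: √d = [22; 4,2,2,1,2,1,2,2,4,44] (ℓ=10, even), read p_9/q_9
i=0: a=22 ⇒ p=22, q=1
…
i=7: a=2 ⇒ p=6979, q=314
i=8: a=2 ⇒ p=16514, q=743
i=9: a=4 ⇒ p=73035, q=3286
fundamental: x₁=73035, y₁=3286  (since 5334111225 − 494·10797796 = 1)

73035 3286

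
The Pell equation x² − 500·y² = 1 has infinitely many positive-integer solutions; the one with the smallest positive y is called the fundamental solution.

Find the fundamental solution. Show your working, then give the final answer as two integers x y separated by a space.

930249 41602

[22; 2,1,3,2,1,…,1,2,44] for √500; ℓ=14 ⇒ convergent index 13
i=0: a=22 ⇒ p=22, q=1
i=1: a=2 ⇒ p=45, q=2
…
i=3: a=3 ⇒ p=246, q=11
i=4: a=2 ⇒ p=559, q=25
i=5: a=1 ⇒ p=805, q=36
i=6: a=1 ⇒ p=1364, q=61
…
i=9: a=1 ⇒ p=30254, q=1353
i=10: a=2 ⇒ p=76317, q=3413
i=11: a=3 ⇒ p=259205, q=11592
i=12: a=1 ⇒ p=335522, q=15005
i=13: a=2 ⇒ p=930249, q=41602
fundamental: x₁=930249, y₁=41602  (since 865363202001 − 500·1730726404 = 1)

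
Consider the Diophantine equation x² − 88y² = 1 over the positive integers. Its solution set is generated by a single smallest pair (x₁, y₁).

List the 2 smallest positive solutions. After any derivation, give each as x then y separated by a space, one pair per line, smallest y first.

√88 = [9; 2,1,1,1,2,18, …], period ℓ=6 (even) → k=5
k=0  a_k=9  p_k/q_k = 9/1
…
k=2  a_k=1  p_k/q_k = 28/3
…
k=4  a_k=1  p_k/q_k = 75/8
k=5  a_k=2  p_k/q_k = 197/21
fundamental: x₁=197, y₁=21  (since 38809 − 88·441 = 1)
n=2: (197,21)∘(197,21) = (197·197+88·21·21, 197·21+21·197) = (77617,8274)

197 21
77617 8274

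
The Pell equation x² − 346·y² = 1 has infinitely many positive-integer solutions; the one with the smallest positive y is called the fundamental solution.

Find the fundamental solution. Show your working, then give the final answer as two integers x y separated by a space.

17299 930

√346 = [18; 1,1,1,1,36, …], period ℓ=5 (odd) → k=9
k=0  a_k=18  p_k/q_k = 18/1
…
k=3  a_k=1  p_k/q_k = 56/3
…
k=5  a_k=36  p_k/q_k = 3404/183
…
k=7  a_k=1  p_k/q_k = 6901/371
k=8  a_k=1  p_k/q_k = 10398/559
k=9  a_k=1  p_k/q_k = 17299/930
(x₁, y₁) = (17299, 930);  17299² − 346·930² = 1 ✓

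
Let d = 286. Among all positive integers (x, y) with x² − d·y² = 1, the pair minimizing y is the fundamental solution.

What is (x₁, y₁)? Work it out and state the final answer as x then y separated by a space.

561835 33222

d=286: √d = [16; 1,10,3,3,2,3,3,10,1,32] (ℓ=10, even), read p_9/q_9
i=0: a=16 ⇒ p=16, q=1
…
i=2: a=10 ⇒ p=186, q=11
…
i=8: a=10 ⇒ p=512132, q=30283
i=9: a=1 ⇒ p=561835, q=33222
fundamental: x₁=561835, y₁=33222  (since 315658567225 − 286·1103701284 = 1)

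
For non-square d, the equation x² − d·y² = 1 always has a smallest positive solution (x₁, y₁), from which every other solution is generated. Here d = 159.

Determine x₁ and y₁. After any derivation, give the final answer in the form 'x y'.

1324 105

√159 = [12; 1,1,1,1,3,1,1,1,1,24, …], period ℓ=10 (even) → k=9
i=0: a=12 ⇒ p=12, q=1
i=1: a=1 ⇒ p=13, q=1
i=2: a=1 ⇒ p=25, q=2
i=3: a=1 ⇒ p=38, q=3
…
i=5: a=3 ⇒ p=227, q=18
i=6: a=1 ⇒ p=290, q=23
i=7: a=1 ⇒ p=517, q=41
i=8: a=1 ⇒ p=807, q=64
i=9: a=1 ⇒ p=1324, q=105
fundamental: x₁=1324, y₁=105  (since 1752976 − 159·11025 = 1)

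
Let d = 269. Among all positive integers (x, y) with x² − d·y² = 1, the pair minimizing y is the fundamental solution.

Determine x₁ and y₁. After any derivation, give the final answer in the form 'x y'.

d=269: √d = [16; 2,2,32] (ℓ=3, odd), read p_5/q_5
step 0: (16, 1)  from 16·(1,0) + (0,1)
step 1: (33, 2)  from 2·(16,1) + (1,0)
…
step 4: (5396, 329)  from 2·(2657,162) + (82,5)
step 5: (13449, 820)  from 2·(5396,329) + (2657,162)
fundamental: x₁=13449, y₁=820  (since 180875601 − 269·672400 = 1)

13449 820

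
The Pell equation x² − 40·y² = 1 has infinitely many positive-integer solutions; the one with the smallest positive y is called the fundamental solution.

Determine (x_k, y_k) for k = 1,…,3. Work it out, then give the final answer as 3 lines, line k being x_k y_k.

19 3
721 114
27379 4329

√40 → a₀=6, period (3,12); ℓ=2 even so k=1
a_0=6:  p_0=6·1+0=6,  q_0=6·0+1=1
a_1=3:  p_1=3·6+1=19,  q_1=3·1+0=3
→ (19, 3).  Check: 19²=361, 40·3²=360, difference 1.
(19+3√40)^2 = 721 + 114√40
(19+3√40)^3 = 27379 + 4329√40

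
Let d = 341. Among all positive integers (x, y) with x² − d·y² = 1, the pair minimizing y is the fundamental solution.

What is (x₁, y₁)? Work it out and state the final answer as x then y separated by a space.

10626551 575460

d=341: √d = [18; 2,6,1,8,2,…,6,2,36] (ℓ=14, even), read p_13/q_13
a_0=18:  p_0=18·1+0=18,  q_0=18·0+1=1
a_1=2:  p_1=2·18+1=37,  q_1=2·1+0=2
…
a_5=2:  p_5=2·2456+277=5189,  q_5=2·133+15=281
a_6=1:  p_6=1·5189+2456=7645,  q_6=1·281+133=414
…
a_11=1:  p_11=1·641940+76727=718667,  q_11=1·34763+4155=38918
a_12=6:  p_12=6·718667+641940=4953942,  q_12=6·38918+34763=268271
a_13=2:  p_13=2·4953942+718667=10626551,  q_13=2·268271+38918=575460
→ (10626551, 575460).  Check: 10626551²=112923586155601, 341·575460²=112923586155600, difference 1.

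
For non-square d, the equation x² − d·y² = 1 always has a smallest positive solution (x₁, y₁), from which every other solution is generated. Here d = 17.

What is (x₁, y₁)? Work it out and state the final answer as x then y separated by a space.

33 8

d=17: √d = [4; 8] (ℓ=1, odd), read p_1/q_1
a_0=4:  p_0=4·1+0=4,  q_0=4·0+1=1
a_1=8:  p_1=8·4+1=33,  q_1=8·1+0=8
fundamental: x₁=33, y₁=8  (since 1089 − 17·64 = 1)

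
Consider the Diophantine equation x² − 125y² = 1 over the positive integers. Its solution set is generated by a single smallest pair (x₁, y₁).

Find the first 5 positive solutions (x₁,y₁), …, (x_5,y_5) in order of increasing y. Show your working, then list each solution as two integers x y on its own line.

√125 = [11; 5,1,1,5,22, …], period ℓ=5 (odd) → k=9
k=0  a_k=11  p_k/q_k = 11/1
…
k=2  a_k=1  p_k/q_k = 67/6
…
k=4  a_k=5  p_k/q_k = 682/61
…
k=7  a_k=1  p_k/q_k = 91444/8179
k=8  a_k=1  p_k/q_k = 167761/15005
k=9  a_k=5  p_k/q_k = 930249/83204
→ (930249, 83204).  Check: 930249²=865363202001, 125·83204²=865363202000, difference 1.
(x_2, y_2) = (930249·930249 + 125·83204·83204, 930249·83204 + 83204·930249) = (1730726404001, 154800875592)
(x_3, y_3) = (930249·1730726404001 + 125·83204·154800875592, 930249·154800875592 + 83204·1730726404001) = (3220013013190122249, 288006719437081612)
(x_4, y_4) = (930249·3220013013190122249 + 125·83204·288006719437081612, 930249·288006719437081612 + 83204·3220013013190122249) = (5990827771012465337616001, 535835925499096664087184)
(x_5, y_5) = (930249·5990827771012465337616001 + 125·83204·535835925499096664087184, 930249·535835925499096664087184 + 83204·5990827771012465337616001) = (11145923086309929722690704506249, 996921667718930338621440576020)

930249 83204
1730726404001 154800875592
3220013013190122249 288006719437081612
5990827771012465337616001 535835925499096664087184
11145923086309929722690704506249 996921667718930338621440576020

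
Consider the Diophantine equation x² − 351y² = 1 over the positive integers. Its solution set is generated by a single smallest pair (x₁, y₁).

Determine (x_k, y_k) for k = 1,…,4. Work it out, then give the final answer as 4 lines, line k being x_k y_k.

√351 → a₀=18, period (1,2,1,3,2,2,2,3,1,2,1,36); ℓ=12 even so k=11
k=0  a_k=18  p_k/q_k = 18/1
k=1  a_k=1  p_k/q_k = 19/1
k=2  a_k=2  p_k/q_k = 56/3
…
k=9  a_k=1  p_k/q_k = 16543/883
k=10  a_k=2  p_k/q_k = 45882/2449
k=11  a_k=1  p_k/q_k = 62425/3332
fundamental: x₁=62425, y₁=3332  (since 3896880625 − 351·11102224 = 1)
n=2: (62425,3332)∘(62425,3332) = (62425·62425+351·3332·3332, 62425·3332+3332·62425) = (7793761249,416000200)
n=3: (7793761249,416000200)∘(62425,3332) = (62425·7793761249+351·3332·416000200, 62425·416000200+3332·7793761249) = (973051091875225,51937624966668)
n=4: (973051091875225,51937624966668)∘(62425,3332) = (62425·973051091875225+351·3332·51937624966668, 62425·51937624966668+3332·973051091875225) = (121485428812828080001,6484412476672499600)

62425 3332
7793761249 416000200
973051091875225 51937624966668
121485428812828080001 6484412476672499600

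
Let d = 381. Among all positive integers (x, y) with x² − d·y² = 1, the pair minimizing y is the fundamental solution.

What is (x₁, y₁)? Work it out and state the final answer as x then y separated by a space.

1015 52

√381 → a₀=19, period (1,1,12,1,1,38); ℓ=6 even so k=5
k=0  a_k=19  p_k/q_k = 19/1
k=1  a_k=1  p_k/q_k = 20/1
k=2  a_k=1  p_k/q_k = 39/2
k=3  a_k=12  p_k/q_k = 488/25
k=4  a_k=1  p_k/q_k = 527/27
k=5  a_k=1  p_k/q_k = 1015/52
→ (1015, 52).  Check: 1015²=1030225, 381·52²=1030224, difference 1.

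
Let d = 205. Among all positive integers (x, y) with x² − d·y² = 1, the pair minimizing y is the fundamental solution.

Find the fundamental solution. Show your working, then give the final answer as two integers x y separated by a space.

[14; 3,6,1,4,1,6,3,28] for √205; ℓ=8 ⇒ convergent index 7
i=0: a=14 ⇒ p=14, q=1
…
i=2: a=6 ⇒ p=272, q=19
i=3: a=1 ⇒ p=315, q=22
i=4: a=4 ⇒ p=1532, q=107
…
i=6: a=6 ⇒ p=12614, q=881
i=7: a=3 ⇒ p=39689, q=2772
→ (39689, 2772).  Check: 39689²=1575216721, 205·2772²=1575216720, difference 1.

39689 2772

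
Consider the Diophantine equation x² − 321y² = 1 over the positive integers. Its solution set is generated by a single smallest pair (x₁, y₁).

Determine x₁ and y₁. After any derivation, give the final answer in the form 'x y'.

215 12

√321 = [17; 1,10,1,34, …], period ℓ=4 (even) → k=3
k=0  a_k=17  p_k/q_k = 17/1
…
k=2  a_k=10  p_k/q_k = 197/11
k=3  a_k=1  p_k/q_k = 215/12
→ (215, 12).  Check: 215²=46225, 321·12²=46224, difference 1.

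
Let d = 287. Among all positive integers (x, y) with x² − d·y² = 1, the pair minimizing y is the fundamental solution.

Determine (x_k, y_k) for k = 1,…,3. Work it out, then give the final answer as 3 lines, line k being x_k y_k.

288 17
165887 9792
95550624 5640175

d=287: √d = [16; 1,15,1,32] (ℓ=4, even), read p_3/q_3
step 0: (16, 1)  from 16·(1,0) + (0,1)
…
step 2: (271, 16)  from 15·(17,1) + (16,1)
step 3: (288, 17)  from 1·(271,16) + (17,1)
→ (288, 17).  Check: 288²=82944, 287·17²=82943, difference 1.
n=2: (288,17)∘(288,17) = (288·288+287·17·17, 288·17+17·288) = (165887,9792)
n=3: (165887,9792)∘(288,17) = (288·165887+287·17·9792, 288·9792+17·165887) = (95550624,5640175)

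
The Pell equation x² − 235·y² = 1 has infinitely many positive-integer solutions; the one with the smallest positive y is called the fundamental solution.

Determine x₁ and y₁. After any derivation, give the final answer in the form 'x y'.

46 3

d=235: √d = [15; 3,30] (ℓ=2, even), read p_1/q_1
a_0=15:  p_0=15·1+0=15,  q_0=15·0+1=1
a_1=3:  p_1=3·15+1=46,  q_1=3·1+0=3
(x₁, y₁) = (46, 3);  46² − 235·3² = 1 ✓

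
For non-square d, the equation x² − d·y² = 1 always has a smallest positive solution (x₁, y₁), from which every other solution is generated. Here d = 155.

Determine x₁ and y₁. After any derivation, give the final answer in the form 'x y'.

d=155: √d = [12; 2,4,2,24] (ℓ=4, even), read p_3/q_3
step 0: (12, 1)  from 12·(1,0) + (0,1)
step 1: (25, 2)  from 2·(12,1) + (1,0)
step 2: (112, 9)  from 4·(25,2) + (12,1)
step 3: (249, 20)  from 2·(112,9) + (25,2)
(x₁, y₁) = (249, 20);  249² − 155·20² = 1 ✓

249 20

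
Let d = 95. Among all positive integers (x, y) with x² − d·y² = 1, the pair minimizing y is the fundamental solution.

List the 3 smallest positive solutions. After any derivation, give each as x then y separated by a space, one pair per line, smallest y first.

39 4
3041 312
237159 24332

√95 → a₀=9, period (1,2,1,18); ℓ=4 even so k=3
k=0  a_k=9  p_k/q_k = 9/1
k=1  a_k=1  p_k/q_k = 10/1
k=2  a_k=2  p_k/q_k = 29/3
k=3  a_k=1  p_k/q_k = 39/4
→ (39, 4).  Check: 39²=1521, 95·4²=1520, difference 1.
(39+4√95)^2 = 3041 + 312√95
(39+4√95)^3 = 237159 + 24332√95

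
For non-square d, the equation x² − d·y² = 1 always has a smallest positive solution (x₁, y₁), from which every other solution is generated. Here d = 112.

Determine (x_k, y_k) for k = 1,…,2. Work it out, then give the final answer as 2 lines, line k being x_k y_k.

d=112: √d = [10; 1,1,2,1,1,20] (ℓ=6, even), read p_5/q_5
i=0: a=10 ⇒ p=10, q=1
…
i=4: a=1 ⇒ p=74, q=7
i=5: a=1 ⇒ p=127, q=12
fundamental: x₁=127, y₁=12  (since 16129 − 112·144 = 1)
(127+12√112)^2 = 32257 + 3048√112

127 12
32257 3048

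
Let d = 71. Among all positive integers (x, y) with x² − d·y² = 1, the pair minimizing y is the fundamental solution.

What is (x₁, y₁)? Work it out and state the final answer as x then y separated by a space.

[8; 2,2,1,7,1,2,2,16] for √71; ℓ=8 ⇒ convergent index 7
i=0: a=8 ⇒ p=8, q=1
…
i=2: a=2 ⇒ p=42, q=5
i=3: a=1 ⇒ p=59, q=7
…
i=6: a=2 ⇒ p=1483, q=176
i=7: a=2 ⇒ p=3480, q=413
fundamental: x₁=3480, y₁=413  (since 12110400 − 71·170569 = 1)

3480 413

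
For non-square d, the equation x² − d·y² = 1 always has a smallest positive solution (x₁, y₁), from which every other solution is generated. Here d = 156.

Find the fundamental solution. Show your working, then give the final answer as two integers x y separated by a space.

25 2

d=156: √d = [12; 2,24] (ℓ=2, even), read p_1/q_1
step 0: (12, 1)  from 12·(1,0) + (0,1)
step 1: (25, 2)  from 2·(12,1) + (1,0)
fundamental: x₁=25, y₁=2  (since 625 − 156·4 = 1)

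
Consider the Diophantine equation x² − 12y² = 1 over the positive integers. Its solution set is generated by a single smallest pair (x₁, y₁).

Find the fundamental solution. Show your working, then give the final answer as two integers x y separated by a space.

7 2

√12 → a₀=3, period (2,6); ℓ=2 even so k=1
i=0: a=3 ⇒ p=3, q=1
i=1: a=2 ⇒ p=7, q=2
fundamental: x₁=7, y₁=2  (since 49 − 12·4 = 1)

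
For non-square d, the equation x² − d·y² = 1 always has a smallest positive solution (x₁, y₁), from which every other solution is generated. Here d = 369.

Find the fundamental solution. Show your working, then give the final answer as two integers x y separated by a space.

8396801 437120

√369 = [19; 4,1,3,2,7,4,7,2,3,1,4,38, …], period ℓ=12 (even) → k=11
a_0=19:  p_0=19·1+0=19,  q_0=19·0+1=1
…
a_2=1:  p_2=1·77+19=96,  q_2=1·4+1=5
…
a_4=2:  p_4=2·365+96=826,  q_4=2·19+5=43
a_5=7:  p_5=7·826+365=6147,  q_5=7·43+19=320
a_6=4:  p_6=4·6147+826=25414,  q_6=4·320+43=1323
a_7=7:  p_7=7·25414+6147=184045,  q_7=7·1323+320=9581
a_8=2:  p_8=2·184045+25414=393504,  q_8=2·9581+1323=20485
…
a_10=1:  p_10=1·1364557+393504=1758061,  q_10=1·71036+20485=91521
a_11=4:  p_11=4·1758061+1364557=8396801,  q_11=4·91521+71036=437120
(x₁, y₁) = (8396801, 437120);  8396801² − 369·437120² = 1 ✓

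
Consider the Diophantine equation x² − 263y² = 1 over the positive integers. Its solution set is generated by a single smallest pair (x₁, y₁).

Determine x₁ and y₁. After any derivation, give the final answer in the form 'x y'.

139128 8579

[16; 4,1,1,1,1,15,1,1,1,1,4,32] for √263; ℓ=12 ⇒ convergent index 11
a_0=16:  p_0=16·1+0=16,  q_0=16·0+1=1
a_1=4:  p_1=4·16+1=65,  q_1=4·1+0=4
…
a_3=1:  p_3=1·81+65=146,  q_3=1·5+4=9
a_4=1:  p_4=1·146+81=227,  q_4=1·9+5=14
a_5=1:  p_5=1·227+146=373,  q_5=1·14+9=23
a_6=15:  p_6=15·373+227=5822,  q_6=15·23+14=359
a_7=1:  p_7=1·5822+373=6195,  q_7=1·359+23=382
a_8=1:  p_8=1·6195+5822=12017,  q_8=1·382+359=741
…
a_10=1:  p_10=1·18212+12017=30229,  q_10=1·1123+741=1864
a_11=4:  p_11=4·30229+18212=139128,  q_11=4·1864+1123=8579
fundamental: x₁=139128, y₁=8579  (since 19356600384 − 263·73599241 = 1)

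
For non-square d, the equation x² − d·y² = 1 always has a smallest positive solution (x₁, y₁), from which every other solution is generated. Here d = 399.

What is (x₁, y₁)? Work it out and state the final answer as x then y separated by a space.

[19; 1,38] for √399; ℓ=2 ⇒ convergent index 1
i=0: a=19 ⇒ p=19, q=1
i=1: a=1 ⇒ p=20, q=1
(x₁, y₁) = (20, 1);  20² − 399·1² = 1 ✓

20 1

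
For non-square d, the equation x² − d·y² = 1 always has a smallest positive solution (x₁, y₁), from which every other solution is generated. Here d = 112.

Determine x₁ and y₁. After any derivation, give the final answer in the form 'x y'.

127 12

√112 → a₀=10, period (1,1,2,1,1,20); ℓ=6 even so k=5
step 0: (10, 1)  from 10·(1,0) + (0,1)
step 1: (11, 1)  from 1·(10,1) + (1,0)
step 2: (21, 2)  from 1·(11,1) + (10,1)
step 3: (53, 5)  from 2·(21,2) + (11,1)
step 4: (74, 7)  from 1·(53,5) + (21,2)
step 5: (127, 12)  from 1·(74,7) + (53,5)
→ (127, 12).  Check: 127²=16129, 112·12²=16128, difference 1.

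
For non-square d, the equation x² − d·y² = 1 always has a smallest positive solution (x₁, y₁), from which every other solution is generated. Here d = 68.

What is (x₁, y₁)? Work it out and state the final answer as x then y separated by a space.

√68 = [8; 4,16, …], period ℓ=2 (even) → k=1
a_0=8:  p_0=8·1+0=8,  q_0=8·0+1=1
a_1=4:  p_1=4·8+1=33,  q_1=4·1+0=4
→ (33, 4).  Check: 33²=1089, 68·4²=1088, difference 1.

33 4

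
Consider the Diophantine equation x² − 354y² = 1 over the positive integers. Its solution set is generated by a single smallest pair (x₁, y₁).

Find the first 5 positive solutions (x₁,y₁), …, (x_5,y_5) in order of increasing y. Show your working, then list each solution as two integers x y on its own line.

√354 → a₀=18, period (1,4,2,2,18,2,2,4,1,36); ℓ=10 even so k=9
a_0=18:  p_0=18·1+0=18,  q_0=18·0+1=1
a_1=1:  p_1=1·18+1=19,  q_1=1·1+0=1
…
a_3=2:  p_3=2·94+19=207,  q_3=2·5+1=11
a_4=2:  p_4=2·207+94=508,  q_4=2·11+5=27
…
a_7=2:  p_7=2·19210+9351=47771,  q_7=2·1021+497=2539
a_8=4:  p_8=4·47771+19210=210294,  q_8=4·2539+1021=11177
a_9=1:  p_9=1·210294+47771=258065,  q_9=1·11177+2539=13716
fundamental: x₁=258065, y₁=13716  (since 66597544225 − 354·188128656 = 1)
(258065+13716√354)^2 = 133195088449 + 7079239080√354
(258065+13716√354)^3 = 68745981000924305 + 3653807666346684√354
(258065+13716√354)^4 = 35481863173873866451201 + 1885839750824434773840√354
(258065+13716√354)^5 = 18313254039862772710457447825 + 973338470589361712155692516√354

258065 13716
133195088449 7079239080
68745981000924305 3653807666346684
35481863173873866451201 1885839750824434773840
18313254039862772710457447825 973338470589361712155692516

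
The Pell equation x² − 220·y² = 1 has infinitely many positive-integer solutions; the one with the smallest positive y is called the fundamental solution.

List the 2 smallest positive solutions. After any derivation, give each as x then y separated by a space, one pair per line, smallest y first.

89 6
15841 1068

√220 → a₀=14, period (1,4,1,28); ℓ=4 even so k=3
step 0: (14, 1)  from 14·(1,0) + (0,1)
step 1: (15, 1)  from 1·(14,1) + (1,0)
step 2: (74, 5)  from 4·(15,1) + (14,1)
step 3: (89, 6)  from 1·(74,5) + (15,1)
(x₁, y₁) = (89, 6);  89² − 220·6² = 1 ✓
(x_2, y_2) = (89·89 + 220·6·6, 89·6 + 6·89) = (15841, 1068)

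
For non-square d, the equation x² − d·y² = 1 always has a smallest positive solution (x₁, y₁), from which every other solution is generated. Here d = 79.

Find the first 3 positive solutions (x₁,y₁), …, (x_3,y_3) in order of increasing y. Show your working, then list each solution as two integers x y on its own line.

80 9
12799 1440
2047760 230391

√79 → a₀=8, period (1,7,1,16); ℓ=4 even so k=3
k=0  a_k=8  p_k/q_k = 8/1
k=1  a_k=1  p_k/q_k = 9/1
k=2  a_k=7  p_k/q_k = 71/8
k=3  a_k=1  p_k/q_k = 80/9
fundamental: x₁=80, y₁=9  (since 6400 − 79·81 = 1)
(80+9√79)^2 = 12799 + 1440√79
(80+9√79)^3 = 2047760 + 230391√79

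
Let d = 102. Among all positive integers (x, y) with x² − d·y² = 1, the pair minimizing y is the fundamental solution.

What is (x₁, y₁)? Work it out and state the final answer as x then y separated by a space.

101 10

[10; 10,20] for √102; ℓ=2 ⇒ convergent index 1
i=0: a=10 ⇒ p=10, q=1
i=1: a=10 ⇒ p=101, q=10
→ (101, 10).  Check: 101²=10201, 102·10²=10200, difference 1.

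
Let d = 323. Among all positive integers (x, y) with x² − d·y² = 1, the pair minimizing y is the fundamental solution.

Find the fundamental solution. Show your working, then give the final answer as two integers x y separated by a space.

18 1

√323 = [17; 1,34, …], period ℓ=2 (even) → k=1
step 0: (17, 1)  from 17·(1,0) + (0,1)
step 1: (18, 1)  from 1·(17,1) + (1,0)
fundamental: x₁=18, y₁=1  (since 324 − 323·1 = 1)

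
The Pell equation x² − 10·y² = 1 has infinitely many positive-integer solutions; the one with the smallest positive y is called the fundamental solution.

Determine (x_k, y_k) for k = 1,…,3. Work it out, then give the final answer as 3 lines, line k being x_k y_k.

[3; 6] for √10; ℓ=1 ⇒ convergent index 1
step 0: (3, 1)  from 3·(1,0) + (0,1)
step 1: (19, 6)  from 6·(3,1) + (1,0)
fundamental: x₁=19, y₁=6  (since 361 − 10·36 = 1)
(x_2, y_2) = (19·19 + 10·6·6, 19·6 + 6·19) = (721, 228)
(x_3, y_3) = (19·721 + 10·6·228, 19·228 + 6·721) = (27379, 8658)

19 6
721 228
27379 8658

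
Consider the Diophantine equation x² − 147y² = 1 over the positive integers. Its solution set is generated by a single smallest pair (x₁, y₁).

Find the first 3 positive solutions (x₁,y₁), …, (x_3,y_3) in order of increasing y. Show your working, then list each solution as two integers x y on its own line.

97 8
18817 1552
3650401 301080

√147 → a₀=12, period (8,24); ℓ=2 even so k=1
step 0: (12, 1)  from 12·(1,0) + (0,1)
step 1: (97, 8)  from 8·(12,1) + (1,0)
(x₁, y₁) = (97, 8);  97² − 147·8² = 1 ✓
(97+8√147)^2 = 18817 + 1552√147
(97+8√147)^3 = 3650401 + 301080√147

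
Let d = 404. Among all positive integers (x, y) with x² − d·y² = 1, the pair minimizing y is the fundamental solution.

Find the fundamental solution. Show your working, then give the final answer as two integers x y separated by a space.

201 10

√404 = [20; 10,40, …], period ℓ=2 (even) → k=1
a_0=20:  p_0=20·1+0=20,  q_0=20·0+1=1
a_1=10:  p_1=10·20+1=201,  q_1=10·1+0=10
(x₁, y₁) = (201, 10);  201² − 404·10² = 1 ✓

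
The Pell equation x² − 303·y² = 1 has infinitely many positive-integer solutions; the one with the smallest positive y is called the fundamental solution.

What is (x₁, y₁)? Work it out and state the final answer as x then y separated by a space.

2524 145

√303 → a₀=17, period (2,2,5,2,2,34); ℓ=6 even so k=5
k=0  a_k=17  p_k/q_k = 17/1
…
k=4  a_k=2  p_k/q_k = 1027/59
k=5  a_k=2  p_k/q_k = 2524/145
fundamental: x₁=2524, y₁=145  (since 6370576 − 303·21025 = 1)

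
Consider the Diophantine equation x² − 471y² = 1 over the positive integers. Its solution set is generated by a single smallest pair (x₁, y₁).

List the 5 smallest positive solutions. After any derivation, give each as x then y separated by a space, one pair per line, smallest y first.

√471 → a₀=21, period (1,2,2,1,3,…,2,1,42); ℓ=14 even so k=13
i=0: a=21 ⇒ p=21, q=1
i=1: a=1 ⇒ p=22, q=1
i=2: a=2 ⇒ p=65, q=3
i=3: a=2 ⇒ p=152, q=7
…
i=6: a=4 ⇒ p=3429, q=158
i=7: a=14 ⇒ p=48809, q=2249
i=8: a=4 ⇒ p=198665, q=9154
i=9: a=3 ⇒ p=644804, q=29711
i=10: a=1 ⇒ p=843469, q=38865
i=11: a=2 ⇒ p=2331742, q=107441
i=12: a=2 ⇒ p=5506953, q=253747
i=13: a=1 ⇒ p=7838695, q=361188
(x₁, y₁) = (7838695, 361188);  7838695² − 471·361188² = 1 ✓
n=2: (7838695,361188)∘(7838695,361188) = (7838695·7838695+471·361188·361188, 7838695·361188+361188·7838695) = (122890278606049,5662485139320)
n=3: (122890278606049,5662485139320)∘(7838695,361188) = (7838695·122890278606049+471·361188·5662485139320, 7838695·5662485139320+361188·122890278606049) = (1926598824915678693415,88772987898323613612)
n=4: (1926598824915678693415,88772987898323613612)∘(7838695,361188) = (7838695·1926598824915678693415+471·361188·88772987898323613612, 7838695·88772987898323613612+361188·1926598824915678693415) = (30204041151744689101078780801,1391728752747293974319493360)
n=5: (30204041151744689101078780801,1391728752747293974319493360)∘(7838695,361188) = (7838695·30204041151744689101078780801+471·361188·1391728752747293974319493360, 7838695·1391728752747293974319493360+361188·30204041151744689101078780801) = (473520532711948744867536551663095975,21818674431032810307068783683516788)

7838695 361188
122890278606049 5662485139320
1926598824915678693415 88772987898323613612
30204041151744689101078780801 1391728752747293974319493360
473520532711948744867536551663095975 21818674431032810307068783683516788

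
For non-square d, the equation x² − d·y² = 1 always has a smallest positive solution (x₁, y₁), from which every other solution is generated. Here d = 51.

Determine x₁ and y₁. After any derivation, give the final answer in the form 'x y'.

d=51: √d = [7; 7,14] (ℓ=2, even), read p_1/q_1
k=0  a_k=7  p_k/q_k = 7/1
k=1  a_k=7  p_k/q_k = 50/7
fundamental: x₁=50, y₁=7  (since 2500 − 51·49 = 1)

50 7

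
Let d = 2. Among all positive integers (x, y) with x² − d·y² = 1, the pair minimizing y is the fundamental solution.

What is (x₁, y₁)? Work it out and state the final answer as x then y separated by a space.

[1; 2] for √2; ℓ=1 ⇒ convergent index 1
k=0  a_k=1  p_k/q_k = 1/1
k=1  a_k=2  p_k/q_k = 3/2
(x₁, y₁) = (3, 2);  3² − 2·2² = 1 ✓

3 2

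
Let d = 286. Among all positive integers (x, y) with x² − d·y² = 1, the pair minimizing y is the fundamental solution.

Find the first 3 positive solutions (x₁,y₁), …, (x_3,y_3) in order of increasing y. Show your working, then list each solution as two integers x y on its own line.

561835 33222
631317134449 37330564740
709392124465745995 41947235681362578

d=286: √d = [16; 1,10,3,3,2,3,3,10,1,32] (ℓ=10, even), read p_9/q_9
a_0=16:  p_0=16·1+0=16,  q_0=16·0+1=1
a_1=1:  p_1=1·16+1=17,  q_1=1·1+0=1
…
a_4=3:  p_4=3·575+186=1911,  q_4=3·34+11=113
a_5=2:  p_5=2·1911+575=4397,  q_5=2·113+34=260
a_6=3:  p_6=3·4397+1911=15102,  q_6=3·260+113=893
…
a_8=10:  p_8=10·49703+15102=512132,  q_8=10·2939+893=30283
a_9=1:  p_9=1·512132+49703=561835,  q_9=1·30283+2939=33222
→ (561835, 33222).  Check: 561835²=315658567225, 286·33222²=315658567224, difference 1.
(561835+33222√286)^2 = 631317134449 + 37330564740√286
(561835+33222√286)^3 = 709392124465745995 + 41947235681362578√286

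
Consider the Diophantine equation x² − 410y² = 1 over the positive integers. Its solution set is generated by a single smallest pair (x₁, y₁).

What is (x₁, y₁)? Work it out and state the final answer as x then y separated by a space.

d=410: √d = [20; 4,40] (ℓ=2, even), read p_1/q_1
step 0: (20, 1)  from 20·(1,0) + (0,1)
step 1: (81, 4)  from 4·(20,1) + (1,0)
(x₁, y₁) = (81, 4);  81² − 410·4² = 1 ✓

81 4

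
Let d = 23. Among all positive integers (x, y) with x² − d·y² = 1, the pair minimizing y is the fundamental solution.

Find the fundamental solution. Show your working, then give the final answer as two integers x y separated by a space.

√23 → a₀=4, period (1,3,1,8); ℓ=4 even so k=3
step 0: (4, 1)  from 4·(1,0) + (0,1)
…
step 2: (19, 4)  from 3·(5,1) + (4,1)
step 3: (24, 5)  from 1·(19,4) + (5,1)
→ (24, 5).  Check: 24²=576, 23·5²=575, difference 1.

24 5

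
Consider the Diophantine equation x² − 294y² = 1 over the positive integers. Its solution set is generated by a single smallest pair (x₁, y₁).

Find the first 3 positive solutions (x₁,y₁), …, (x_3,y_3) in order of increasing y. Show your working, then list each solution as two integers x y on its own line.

4801 280
46099201 2688560
442644523201 25815552840

[17; 6,1,4,1,6,34] for √294; ℓ=6 ⇒ convergent index 5
i=0: a=17 ⇒ p=17, q=1
…
i=2: a=1 ⇒ p=120, q=7
…
i=4: a=1 ⇒ p=703, q=41
i=5: a=6 ⇒ p=4801, q=280
(x₁, y₁) = (4801, 280);  4801² − 294·280² = 1 ✓
(x_2, y_2) = (4801·4801 + 294·280·280, 4801·280 + 280·4801) = (46099201, 2688560)
(x_3, y_3) = (4801·46099201 + 294·280·2688560, 4801·2688560 + 280·46099201) = (442644523201, 25815552840)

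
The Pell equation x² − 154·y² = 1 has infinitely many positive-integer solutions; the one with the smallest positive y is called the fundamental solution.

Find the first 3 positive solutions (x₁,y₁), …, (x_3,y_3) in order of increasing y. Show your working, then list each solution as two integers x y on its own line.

21295 1716
906954049 73084440
38627172925615 3112666297884

d=154: √d = [12; 2,2,3,1,2,1,3,2,2,24] (ℓ=10, even), read p_9/q_9
step 0: (12, 1)  from 12·(1,0) + (0,1)
step 1: (25, 2)  from 2·(12,1) + (1,0)
…
step 3: (211, 17)  from 3·(62,5) + (25,2)
step 4: (273, 22)  from 1·(211,17) + (62,5)
…
step 6: (1030, 83)  from 1·(757,61) + (273,22)
…
step 8: (8724, 703)  from 2·(3847,310) + (1030,83)
step 9: (21295, 1716)  from 2·(8724,703) + (3847,310)
→ (21295, 1716).  Check: 21295²=453477025, 154·1716²=453477024, difference 1.
n=2: (21295,1716)∘(21295,1716) = (21295·21295+154·1716·1716, 21295·1716+1716·21295) = (906954049,73084440)
n=3: (906954049,73084440)∘(21295,1716) = (21295·906954049+154·1716·73084440, 21295·73084440+1716·906954049) = (38627172925615,3112666297884)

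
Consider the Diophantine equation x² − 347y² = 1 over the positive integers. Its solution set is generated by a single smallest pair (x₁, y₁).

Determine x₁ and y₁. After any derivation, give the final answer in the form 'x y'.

641602 34443

√347 → a₀=18, period (1,1,1,2,4,…,1,1,36); ℓ=14 even so k=13
step 0: (18, 1)  from 18·(1,0) + (0,1)
…
step 2: (37, 2)  from 1·(19,1) + (18,1)
step 3: (56, 3)  from 1·(37,2) + (19,1)
…
step 9: (74549, 4002)  from 4·(15070,809) + (14269,766)
…
step 11: (238717, 12815)  from 1·(164168,8813) + (74549,4002)
step 12: (402885, 21628)  from 1·(238717,12815) + (164168,8813)
step 13: (641602, 34443)  from 1·(402885,21628) + (238717,12815)
→ (641602, 34443).  Check: 641602²=411653126404, 347·34443²=411653126403, difference 1.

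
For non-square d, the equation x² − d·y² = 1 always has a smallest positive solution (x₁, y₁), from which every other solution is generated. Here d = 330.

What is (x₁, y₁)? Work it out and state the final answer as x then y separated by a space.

109 6

√330 = [18; 6,36, …], period ℓ=2 (even) → k=1
a_0=18:  p_0=18·1+0=18,  q_0=18·0+1=1
a_1=6:  p_1=6·18+1=109,  q_1=6·1+0=6
(x₁, y₁) = (109, 6);  109² − 330·6² = 1 ✓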